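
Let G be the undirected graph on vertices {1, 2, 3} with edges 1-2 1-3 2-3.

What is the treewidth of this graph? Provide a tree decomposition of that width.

Treewidth 2.
One such decomposition:
Bags: B1 = {1, 2, 3}
Tree: (single bag)

With just one bag of size 3, the width is 3 − 1 = 2, so tw(G) ≤ 2. Conversely, {1, 2, 3} is a clique of size 3, and the vertices of any clique must share a bag in every tree decomposition; so some bag has ≥ 3 vertices and tw(G) ≥ 2. Therefore the treewidth is 2.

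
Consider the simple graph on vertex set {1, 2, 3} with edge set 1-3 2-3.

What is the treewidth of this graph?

A width-1 tree decomposition is:
Bags: B1 = {2, 3}  B2 = {1, 3}
Tree: B1–B2
Every bag has size at most 2, so the width is 2 − 1 = 1 and tw(G) ≤ 1. G has an edge, so its treewidth is at least 1. Therefore the treewidth is 1.

1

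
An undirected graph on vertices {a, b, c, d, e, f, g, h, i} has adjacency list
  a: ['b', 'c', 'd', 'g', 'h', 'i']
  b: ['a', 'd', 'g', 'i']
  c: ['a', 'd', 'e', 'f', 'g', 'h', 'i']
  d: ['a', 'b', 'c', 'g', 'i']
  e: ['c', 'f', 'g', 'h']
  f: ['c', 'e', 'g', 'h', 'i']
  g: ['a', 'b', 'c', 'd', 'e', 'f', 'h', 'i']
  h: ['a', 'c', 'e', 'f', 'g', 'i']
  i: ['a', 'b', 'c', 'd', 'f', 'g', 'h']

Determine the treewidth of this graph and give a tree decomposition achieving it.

Treewidth 4.
One such decomposition:
Bags: B1 = {c, f, g, h, i}  B2 = {c, e, f, g, h}  B3 = {a, c, g, h, i}  B4 = {a, c, d, g, i}  B5 = {a, b, d, g, i}
Tree: B1–B2, B1–B3, B3–B4, B4–B5

Each bag holds 5 vertices, so the decomposition has width 4, which upper-bounds the treewidth. On the other hand G contains the 5-clique {c, e, f, g, h}. A clique must lie in a single bag of any decomposition, so no decomposition can have width below 4. Combining the bounds, tw(G) = 4.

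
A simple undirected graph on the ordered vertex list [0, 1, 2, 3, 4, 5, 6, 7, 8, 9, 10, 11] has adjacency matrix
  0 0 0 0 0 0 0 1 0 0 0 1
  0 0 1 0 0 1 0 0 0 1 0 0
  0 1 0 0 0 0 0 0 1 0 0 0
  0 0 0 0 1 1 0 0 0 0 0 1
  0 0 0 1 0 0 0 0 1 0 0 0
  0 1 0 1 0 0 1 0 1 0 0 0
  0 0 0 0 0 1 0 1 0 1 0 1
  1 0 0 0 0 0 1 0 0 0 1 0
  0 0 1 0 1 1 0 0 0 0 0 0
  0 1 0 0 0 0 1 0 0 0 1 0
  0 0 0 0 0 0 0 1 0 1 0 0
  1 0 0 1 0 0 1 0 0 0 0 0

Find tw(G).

3

A width-3 tree decomposition is:
Bags: B1 = {0, 7, 9, 10}  B2 = {0, 6, 7, 9}  B3 = {0, 6, 9, 11}  B4 = {1, 6, 9, 11}  B5 = {1, 5, 6, 11}  B6 = {1, 3, 5, 11}  B7 = {1, 2, 3, 5}  B8 = {2, 3, 5, 8}  B9 = {2, 3, 4, 8}
Tree: B1–B2, B2–B3, B3–B4, B4–B5, B5–B6, B6–B7, B7–B8, B8–B9
Every bag has size at most 4, so the width is 4 − 1 = 3 and tw(G) ≤ 3. For the lower bound: the 4 vertex sets {0,7,10}, {9}, {6}, {1,3,5,11} are disjoint, each induces a connected subgraph, and every pair is joined by at least one edge of G. Contracting each set to a single vertex therefore yields K_{4} as a minor, and since treewidth is minor-monotone, tw(G) ≥ tw(K_{4}) = 3. Therefore the treewidth is 3.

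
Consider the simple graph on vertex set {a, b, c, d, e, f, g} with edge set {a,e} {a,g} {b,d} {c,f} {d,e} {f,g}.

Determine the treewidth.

1

A width-1 tree decomposition is:
Bags: B1 = {b, d}  B2 = {d, e}  B3 = {a, e}  B4 = {a, g}  B5 = {f, g}  B6 = {c, f}
Tree: B1–B2, B2–B3, B3–B4, B4–B5, B5–B6
Every bag has size at most 2, so the width is 2 − 1 = 1 and tw(G) ≤ 1. Any graph with an edge has treewidth ≥ 1, and G has the edge b–d. Hence tw(G) = 1 exactly.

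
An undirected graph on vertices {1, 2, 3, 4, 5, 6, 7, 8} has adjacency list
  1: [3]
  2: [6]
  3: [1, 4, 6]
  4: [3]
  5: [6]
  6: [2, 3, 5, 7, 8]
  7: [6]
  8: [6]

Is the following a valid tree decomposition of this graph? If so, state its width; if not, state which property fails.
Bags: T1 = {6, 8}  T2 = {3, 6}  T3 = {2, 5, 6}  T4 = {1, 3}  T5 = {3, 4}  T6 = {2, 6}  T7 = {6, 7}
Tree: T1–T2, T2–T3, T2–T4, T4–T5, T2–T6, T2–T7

No — bags containing vertex 2 are not connected in the tree.

A tree decomposition must satisfy three properties: every vertex lies in some bag; for every edge, both endpoints lie together in some bag; and for every vertex, the bags containing it form a connected subtree. Here bags containing vertex 2 are not connected in the tree, so the decomposition is invalid.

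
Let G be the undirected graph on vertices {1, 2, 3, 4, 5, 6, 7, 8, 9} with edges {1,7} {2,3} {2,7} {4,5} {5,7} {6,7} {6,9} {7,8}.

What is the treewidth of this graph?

A width-1 tree decomposition is:
Bags: B1 = {6, 7}  B2 = {2, 7}  B3 = {7, 8}  B4 = {2, 3}  B5 = {6, 9}  B6 = {5, 7}  B7 = {1, 7}  B8 = {4, 5}
Tree: B1–B2, B2–B3, B2–B4, B1–B5, B3–B6, B1–B7, B6–B8
The largest bag has 2 vertices, giving width 1; this decomposition certifies tw(G) ≤ 1. Since G has at least one edge (e.g. 7–6), it is not an edgeless graph, so tw(G) ≥ 1. Therefore the treewidth is 1.

1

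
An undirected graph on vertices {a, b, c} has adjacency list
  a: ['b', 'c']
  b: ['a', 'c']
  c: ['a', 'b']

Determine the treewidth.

A width-2 tree decomposition is:
Bags: B1 = {a, b, c}
Tree: (single bag)
A single bag containing all 3 vertices is trivially a valid decomposition of width 2. For the lower bound, the 3 vertices {a, b, c} are pairwise adjacent, and any tree decomposition puts a clique entirely inside one bag — forcing width ≥ 2. Combining the bounds, tw(G) = 2.

2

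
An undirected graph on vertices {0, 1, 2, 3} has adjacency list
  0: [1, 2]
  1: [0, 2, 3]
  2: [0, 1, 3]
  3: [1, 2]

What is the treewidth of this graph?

A width-2 tree decomposition is:
Bags: B1 = {1, 2, 3}  B2 = {0, 1, 2}
Tree: B1–B2
Every bag has size at most 3, so the width is 3 − 1 = 2 and tw(G) ≤ 2. For the lower bound, the 3 vertices {0, 1, 2} are pairwise adjacent, and any tree decomposition puts a clique entirely inside one bag — forcing width ≥ 2. Hence tw(G) = 2 exactly.

2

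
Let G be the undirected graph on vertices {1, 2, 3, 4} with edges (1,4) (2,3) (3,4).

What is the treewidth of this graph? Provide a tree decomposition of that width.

Every bag has size at most 2, so the width is 2 − 1 = 1 and tw(G) ≤ 1. Since G has at least one edge (e.g. 1–4), it is not an edgeless graph, so tw(G) ≥ 1. Therefore the treewidth is 1.

Treewidth 1.
Bags: B1 = {1, 4}  B2 = {3, 4}  B3 = {2, 3}
Tree: B1–B2, B2–B3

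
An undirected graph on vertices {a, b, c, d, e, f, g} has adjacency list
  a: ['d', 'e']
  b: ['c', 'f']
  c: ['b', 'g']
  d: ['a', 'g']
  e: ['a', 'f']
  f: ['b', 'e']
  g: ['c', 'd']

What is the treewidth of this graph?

2

A width-2 tree decomposition is:
Bags: B1 = {a, e, f}  B2 = {a, b, f}  B3 = {a, b, c}  B4 = {a, c, g}  B5 = {a, d, g}
Tree: B1–B2, B2–B3, B3–B4, B4–B5
Every bag has size at most 3, so the width is 3 − 1 = 2 and tw(G) ≤ 2. The edges a–e–f–b–c–g–d–a form a cycle, so G is not a tree and its treewidth is at least 2. Therefore the treewidth is 2.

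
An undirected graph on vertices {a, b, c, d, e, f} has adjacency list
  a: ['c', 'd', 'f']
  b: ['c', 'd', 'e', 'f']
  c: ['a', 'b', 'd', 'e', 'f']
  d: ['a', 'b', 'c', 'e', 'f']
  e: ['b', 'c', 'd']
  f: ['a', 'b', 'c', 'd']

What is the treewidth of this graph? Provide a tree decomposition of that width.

Every bag has size at most 4, so the width is 4 − 1 = 3 and tw(G) ≤ 3. For the lower bound, the 4 vertices {b, c, d, e} are pairwise adjacent, and any tree decomposition puts a clique entirely inside one bag — forcing width ≥ 3. Hence tw(G) = 3 exactly.

Treewidth 3.
One optimal decomposition is:
Bags: B1 = {b, c, d, f}  B2 = {a, c, d, f}  B3 = {b, c, d, e}
Tree: B1–B2, B1–B3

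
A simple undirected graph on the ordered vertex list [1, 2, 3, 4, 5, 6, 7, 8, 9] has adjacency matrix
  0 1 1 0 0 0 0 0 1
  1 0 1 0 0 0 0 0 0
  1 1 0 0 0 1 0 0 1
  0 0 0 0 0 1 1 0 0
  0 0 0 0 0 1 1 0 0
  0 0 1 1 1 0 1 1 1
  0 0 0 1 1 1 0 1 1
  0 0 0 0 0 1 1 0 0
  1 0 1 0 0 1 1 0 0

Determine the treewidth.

A width-2 tree decomposition is:
Bags: B1 = {3, 6, 9}  B2 = {6, 7, 9}  B3 = {1, 3, 9}  B4 = {6, 7, 8}  B5 = {1, 2, 3}  B6 = {4, 6, 7}  B7 = {5, 6, 7}
Tree: B1–B2, B1–B3, B2–B4, B3–B5, B4–B6, B6–B7
Each bag holds 3 vertices, so the decomposition has width 2, which upper-bounds the treewidth. For the lower bound, the 3 vertices {1, 3, 9} are pairwise adjacent, and any tree decomposition puts a clique entirely inside one bag — forcing width ≥ 2. Combining the bounds, tw(G) = 2.

2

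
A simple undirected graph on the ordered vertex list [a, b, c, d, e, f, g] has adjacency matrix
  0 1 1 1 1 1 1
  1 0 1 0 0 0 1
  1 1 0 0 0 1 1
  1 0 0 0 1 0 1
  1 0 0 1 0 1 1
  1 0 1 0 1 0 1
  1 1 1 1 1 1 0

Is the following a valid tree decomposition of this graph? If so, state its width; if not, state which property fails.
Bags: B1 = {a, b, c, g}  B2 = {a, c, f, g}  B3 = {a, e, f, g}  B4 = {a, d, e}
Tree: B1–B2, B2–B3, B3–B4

A tree decomposition must satisfy three properties: every vertex lies in some bag; for every edge, both endpoints lie together in some bag; and for every vertex, the bags containing it form a connected subtree. Here edge (g,d) lies in no bag, so the decomposition is invalid.

No — edge (g,d) lies in no bag.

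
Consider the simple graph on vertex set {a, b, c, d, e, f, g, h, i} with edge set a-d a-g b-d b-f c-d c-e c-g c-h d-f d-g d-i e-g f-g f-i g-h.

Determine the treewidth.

2

A width-2 tree decomposition is:
Bags: B1 = {d, f, g}  B2 = {c, d, g}  B3 = {a, d, g}  B4 = {c, g, h}  B5 = {d, f, i}  B6 = {c, e, g}  B7 = {b, d, f}
Tree: B1–B2, B1–B3, B2–B4, B1–B5, B2–B6, B1–B7
Each bag holds 3 vertices, so the decomposition has width 2, which upper-bounds the treewidth. Conversely, {a, d, g} is a clique of size 3, and the vertices of any clique must share a bag in every tree decomposition; so some bag has ≥ 3 vertices and tw(G) ≥ 2. Combining the bounds, tw(G) = 2.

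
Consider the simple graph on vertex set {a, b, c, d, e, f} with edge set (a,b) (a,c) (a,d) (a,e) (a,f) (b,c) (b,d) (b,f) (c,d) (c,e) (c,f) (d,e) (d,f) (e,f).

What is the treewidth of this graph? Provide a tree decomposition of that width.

Treewidth 4.
One optimal decomposition is:
Bags: B1 = {a, b, c, d, f}  B2 = {a, c, d, e, f}
Tree: B1–B2

The largest bag has 5 vertices, giving width 4; this decomposition certifies tw(G) ≤ 4. For the lower bound, the 5 vertices {a, c, d, e, f} are pairwise adjacent, and any tree decomposition puts a clique entirely inside one bag — forcing width ≥ 4. Therefore the treewidth is 4.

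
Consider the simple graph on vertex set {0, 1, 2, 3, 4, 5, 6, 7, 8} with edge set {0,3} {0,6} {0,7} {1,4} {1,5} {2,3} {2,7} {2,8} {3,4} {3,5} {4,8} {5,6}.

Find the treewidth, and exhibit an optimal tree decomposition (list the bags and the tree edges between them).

Treewidth 3.
One optimal decomposition is:
Bags: B1 = {1, 4, 5, 6}  B2 = {3, 4, 5, 6}  B3 = {0, 3, 4, 6}  B4 = {0, 3, 4, 8}  B5 = {0, 2, 3, 8}  B6 = {0, 2, 7, 8}
Tree: B1–B2, B2–B3, B3–B4, B4–B5, B5–B6

Each bag holds 4 vertices, so the decomposition has width 3, which upper-bounds the treewidth. For the lower bound: the 4 vertex sets {1,5,6}, {4}, {3}, {0,2,7,8} are disjoint, each induces a connected subgraph, and every pair is joined by at least one edge of G. Contracting each set to a single vertex therefore yields K_{4} as a minor, and since treewidth is minor-monotone, tw(G) ≥ tw(K_{4}) = 3. The upper and lower bounds meet at 3, so that is the treewidth.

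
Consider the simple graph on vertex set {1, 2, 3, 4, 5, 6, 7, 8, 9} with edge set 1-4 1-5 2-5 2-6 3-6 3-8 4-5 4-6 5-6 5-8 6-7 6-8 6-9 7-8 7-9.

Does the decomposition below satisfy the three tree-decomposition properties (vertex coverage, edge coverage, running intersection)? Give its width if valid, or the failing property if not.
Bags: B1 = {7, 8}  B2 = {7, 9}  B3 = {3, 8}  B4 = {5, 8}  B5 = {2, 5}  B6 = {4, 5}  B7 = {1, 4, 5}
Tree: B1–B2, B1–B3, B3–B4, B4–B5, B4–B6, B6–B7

No — vertex 6 appears in no bag.

A tree decomposition must satisfy three properties: every vertex lies in some bag; for every edge, both endpoints lie together in some bag; and for every vertex, the bags containing it form a connected subtree. Here vertex 6 appears in no bag, so the decomposition is invalid.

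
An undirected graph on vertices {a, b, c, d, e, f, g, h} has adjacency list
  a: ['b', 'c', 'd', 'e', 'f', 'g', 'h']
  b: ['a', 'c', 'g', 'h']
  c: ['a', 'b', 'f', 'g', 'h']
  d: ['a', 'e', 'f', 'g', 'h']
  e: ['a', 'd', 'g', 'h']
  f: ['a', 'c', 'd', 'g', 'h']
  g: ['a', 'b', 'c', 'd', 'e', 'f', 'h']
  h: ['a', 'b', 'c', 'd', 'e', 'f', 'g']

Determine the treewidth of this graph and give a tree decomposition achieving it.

Every bag has size at most 5, so the width is 5 − 1 = 4 and tw(G) ≤ 4. On the other hand G contains the 5-clique {a, d, e, g, h}. A clique must lie in a single bag of any decomposition, so no decomposition can have width below 4. Combining the bounds, tw(G) = 4.

Treewidth 4.
Bags: B1 = {a, c, f, g, h}  B2 = {a, d, f, g, h}  B3 = {a, b, c, g, h}  B4 = {a, d, e, g, h}
Tree: B1–B2, B1–B3, B2–B4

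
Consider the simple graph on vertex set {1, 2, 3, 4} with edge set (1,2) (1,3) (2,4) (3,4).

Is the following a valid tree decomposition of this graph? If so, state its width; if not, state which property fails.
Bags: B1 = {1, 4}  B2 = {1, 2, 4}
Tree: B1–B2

No — vertex 3 appears in no bag.

A tree decomposition must satisfy three properties: every vertex lies in some bag; for every edge, both endpoints lie together in some bag; and for every vertex, the bags containing it form a connected subtree. Here vertex 3 appears in no bag, so the decomposition is invalid.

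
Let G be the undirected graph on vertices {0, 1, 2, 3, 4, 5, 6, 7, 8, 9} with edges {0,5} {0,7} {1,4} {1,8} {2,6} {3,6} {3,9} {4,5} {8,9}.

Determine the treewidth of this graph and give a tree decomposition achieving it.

The largest bag has 2 vertices, giving width 1; this decomposition certifies tw(G) ≤ 1. G has an edge, so its treewidth is at least 1. Therefore the treewidth is 1.

Treewidth 1.
One such decomposition:
Bags: B1 = {0, 7}  B2 = {0, 5}  B3 = {4, 5}  B4 = {1, 4}  B5 = {1, 8}  B6 = {8, 9}  B7 = {3, 9}  B8 = {3, 6}  B9 = {2, 6}
Tree: B1–B2, B2–B3, B3–B4, B4–B5, B5–B6, B6–B7, B7–B8, B8–B9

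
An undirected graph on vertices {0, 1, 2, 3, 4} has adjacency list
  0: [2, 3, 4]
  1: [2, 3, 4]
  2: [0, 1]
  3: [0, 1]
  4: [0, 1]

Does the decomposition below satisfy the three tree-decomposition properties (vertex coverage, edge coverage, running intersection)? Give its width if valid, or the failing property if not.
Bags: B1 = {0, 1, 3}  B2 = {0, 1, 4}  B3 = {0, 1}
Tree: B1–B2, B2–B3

A tree decomposition must satisfy three properties: every vertex lies in some bag; for every edge, both endpoints lie together in some bag; and for every vertex, the bags containing it form a connected subtree. Here vertex 2 appears in no bag, so the decomposition is invalid.

No — vertex 2 appears in no bag.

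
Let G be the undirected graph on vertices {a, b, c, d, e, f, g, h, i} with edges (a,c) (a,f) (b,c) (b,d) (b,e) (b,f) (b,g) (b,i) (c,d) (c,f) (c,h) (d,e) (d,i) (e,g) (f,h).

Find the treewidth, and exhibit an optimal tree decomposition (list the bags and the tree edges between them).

Treewidth 2.
One optimal decomposition is:
Bags: B1 = {b, d, i}  B2 = {b, c, d}  B3 = {b, d, e}  B4 = {b, c, f}  B5 = {a, c, f}  B6 = {c, f, h}  B7 = {b, e, g}
Tree: B1–B2, B2–B3, B2–B4, B4–B5, B4–B6, B3–B7

The largest bag has 3 vertices, giving width 2; this decomposition certifies tw(G) ≤ 2. For the lower bound, the 3 vertices {c, f, h} are pairwise adjacent, and any tree decomposition puts a clique entirely inside one bag — forcing width ≥ 2. Therefore the treewidth is 2.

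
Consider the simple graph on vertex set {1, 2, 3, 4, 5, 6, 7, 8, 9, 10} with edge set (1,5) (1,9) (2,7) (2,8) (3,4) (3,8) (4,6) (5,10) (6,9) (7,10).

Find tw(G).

A width-2 tree decomposition is:
Bags: B1 = {3, 4, 8}  B2 = {4, 6, 8}  B3 = {6, 8, 9}  B4 = {1, 8, 9}  B5 = {1, 5, 8}  B6 = {5, 8, 10}  B7 = {7, 8, 10}  B8 = {2, 7, 8}
Tree: B1–B2, B2–B3, B3–B4, B4–B5, B5–B6, B6–B7, B7–B8
Each bag holds 3 vertices, so the decomposition has width 2, which upper-bounds the treewidth. Since 8–3–4–6–9–1–5–10–7–2–8 is a cycle in G, G is not acyclic. Forests are exactly the graphs of treewidth ≤ 1, so tw(G) ≥ 2. Therefore the treewidth is 2.

2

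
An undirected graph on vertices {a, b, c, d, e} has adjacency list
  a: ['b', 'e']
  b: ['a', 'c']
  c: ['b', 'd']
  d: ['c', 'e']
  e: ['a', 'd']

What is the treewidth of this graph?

2

A width-2 tree decomposition is:
Bags: B1 = {a, b, e}  B2 = {b, c, e}  B3 = {c, d, e}
Tree: B1–B2, B2–B3
Every bag has size at most 3, so the width is 3 − 1 = 2 and tw(G) ≤ 2. For the lower bound, G contains the cycle e–a–b–c–d–e, so G is not a forest; only forests have treewidth ≤ 1, hence tw(G) ≥ 2. Combining the bounds, tw(G) = 2.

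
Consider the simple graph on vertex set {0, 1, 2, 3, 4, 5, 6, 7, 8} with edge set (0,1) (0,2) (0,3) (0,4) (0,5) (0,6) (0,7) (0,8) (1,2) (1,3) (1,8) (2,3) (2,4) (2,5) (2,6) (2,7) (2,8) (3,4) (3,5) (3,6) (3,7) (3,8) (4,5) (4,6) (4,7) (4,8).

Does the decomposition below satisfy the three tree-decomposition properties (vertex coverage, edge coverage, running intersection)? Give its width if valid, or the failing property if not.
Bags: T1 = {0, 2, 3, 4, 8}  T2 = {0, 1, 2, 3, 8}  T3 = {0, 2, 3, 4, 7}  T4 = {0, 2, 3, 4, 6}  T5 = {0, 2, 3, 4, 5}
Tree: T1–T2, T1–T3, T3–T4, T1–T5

Every vertex of G appears in some bag (union = {0, 1, 2, 3, 4, 5, 6, 7, 8}); every edge is covered by a bag; and for each vertex v the set of bags containing v is connected in the bag tree. The decomposition is therefore valid. The largest bag has 5 vertices, so the width is 4.

Yes; width 4.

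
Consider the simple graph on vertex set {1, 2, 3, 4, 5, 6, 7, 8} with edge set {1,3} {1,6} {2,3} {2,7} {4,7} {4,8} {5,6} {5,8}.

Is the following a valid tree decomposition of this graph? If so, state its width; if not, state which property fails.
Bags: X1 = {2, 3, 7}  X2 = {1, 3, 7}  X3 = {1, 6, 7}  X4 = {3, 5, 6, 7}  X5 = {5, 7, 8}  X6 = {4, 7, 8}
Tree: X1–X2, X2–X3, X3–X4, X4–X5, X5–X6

A tree decomposition must satisfy three properties: every vertex lies in some bag; for every edge, both endpoints lie together in some bag; and for every vertex, the bags containing it form a connected subtree. Here bags containing vertex 3 are not connected in the tree, so the decomposition is invalid.

No — bags containing vertex 3 are not connected in the tree.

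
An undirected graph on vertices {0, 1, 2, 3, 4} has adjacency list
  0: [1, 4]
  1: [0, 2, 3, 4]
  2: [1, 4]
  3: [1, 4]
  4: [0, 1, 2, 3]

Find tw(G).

A width-2 tree decomposition is:
Bags: B1 = {1, 3, 4}  B2 = {0, 1, 4}  B3 = {1, 2, 4}
Tree: B1–B2, B1–B3
Every bag has size at most 3, so the width is 3 − 1 = 2 and tw(G) ≤ 2. For the lower bound, the 3 vertices {0, 1, 4} are pairwise adjacent, and any tree decomposition puts a clique entirely inside one bag — forcing width ≥ 2. Therefore the treewidth is 2.

2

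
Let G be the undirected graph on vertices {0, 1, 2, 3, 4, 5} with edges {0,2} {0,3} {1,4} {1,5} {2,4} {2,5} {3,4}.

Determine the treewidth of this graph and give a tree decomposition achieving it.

Each bag holds 3 vertices, so the decomposition has width 2, which upper-bounds the treewidth. Since 1–5–2–4–1 is a cycle in G, G is not acyclic. Forests are exactly the graphs of treewidth ≤ 1, so tw(G) ≥ 2. The upper and lower bounds meet at 2, so that is the treewidth.

Treewidth 2.
Bags: B1 = {1, 4, 5}  B2 = {2, 4, 5}  B3 = {2, 3, 4}  B4 = {0, 2, 3}
Tree: B1–B2, B2–B3, B3–B4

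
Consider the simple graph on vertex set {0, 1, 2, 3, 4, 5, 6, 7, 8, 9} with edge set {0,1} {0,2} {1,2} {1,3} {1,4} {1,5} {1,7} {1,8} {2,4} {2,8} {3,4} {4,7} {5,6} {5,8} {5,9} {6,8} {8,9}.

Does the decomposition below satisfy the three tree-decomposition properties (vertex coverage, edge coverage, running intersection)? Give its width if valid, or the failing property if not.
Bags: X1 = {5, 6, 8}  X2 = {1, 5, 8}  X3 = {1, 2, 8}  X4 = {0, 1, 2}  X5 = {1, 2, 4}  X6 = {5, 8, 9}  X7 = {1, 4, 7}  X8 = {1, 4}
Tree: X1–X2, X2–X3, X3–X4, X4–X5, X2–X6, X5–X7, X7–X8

No — vertex 3 appears in no bag.

A tree decomposition must satisfy three properties: every vertex lies in some bag; for every edge, both endpoints lie together in some bag; and for every vertex, the bags containing it form a connected subtree. Here vertex 3 appears in no bag, so the decomposition is invalid.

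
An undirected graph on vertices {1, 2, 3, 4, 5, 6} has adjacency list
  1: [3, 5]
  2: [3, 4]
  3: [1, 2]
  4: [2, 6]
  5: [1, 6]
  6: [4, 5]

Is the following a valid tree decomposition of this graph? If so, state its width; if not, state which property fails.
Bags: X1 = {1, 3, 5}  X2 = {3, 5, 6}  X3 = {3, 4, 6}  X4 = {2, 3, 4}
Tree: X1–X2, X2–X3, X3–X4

Vertex coverage: the bags together contain {1, 2, 3, 4, 5, 6}, the full vertex set. Edge coverage: each edge of G has both endpoints in at least one bag. Running intersection: for every vertex, the bags containing it form a connected subtree. All three properties hold, so this is a valid tree decomposition of width max|bag| − 1 = 2, and hence tw(G) ≤ 2.

Yes; width 2.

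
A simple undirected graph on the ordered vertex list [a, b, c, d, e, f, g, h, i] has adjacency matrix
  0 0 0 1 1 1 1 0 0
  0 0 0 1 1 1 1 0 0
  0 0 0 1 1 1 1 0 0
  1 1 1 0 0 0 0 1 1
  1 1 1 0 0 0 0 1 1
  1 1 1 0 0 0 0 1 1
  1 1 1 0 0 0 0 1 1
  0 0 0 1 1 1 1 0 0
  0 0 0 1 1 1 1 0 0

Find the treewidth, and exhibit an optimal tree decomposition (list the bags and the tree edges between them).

Treewidth 4.
Bags: B1 = {b, d, e, f, g}  B2 = {d, e, f, g, h}  B3 = {c, d, e, f, g}  B4 = {a, d, e, f, g}  B5 = {d, e, f, g, i}
Tree: B1–B2, B2–B3, B3–B4, B4–B5

The largest bag has 5 vertices, giving width 4; this decomposition certifies tw(G) ≤ 4. For the lower bound: the 5 vertex sets {b,e}, {f,h}, {c,d}, {g}, {a} are disjoint, each induces a connected subgraph, and every pair is joined by at least one edge of G. Contracting each set to a single vertex therefore yields K_{5} as a minor, and since treewidth is minor-monotone, tw(G) ≥ tw(K_{5}) = 4. Combining the bounds, tw(G) = 4.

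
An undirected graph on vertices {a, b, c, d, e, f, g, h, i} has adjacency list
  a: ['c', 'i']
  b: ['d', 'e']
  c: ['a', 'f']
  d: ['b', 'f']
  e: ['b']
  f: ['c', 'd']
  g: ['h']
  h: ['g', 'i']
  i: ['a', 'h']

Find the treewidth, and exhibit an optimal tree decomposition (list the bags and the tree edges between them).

Each bag holds 2 vertices, so the decomposition has width 1, which upper-bounds the treewidth. G has an edge, so its treewidth is at least 1. The upper and lower bounds meet at 1, so that is the treewidth.

Treewidth 1.
One such decomposition:
Bags: B1 = {g, h}  B2 = {h, i}  B3 = {a, i}  B4 = {a, c}  B5 = {c, f}  B6 = {d, f}  B7 = {b, d}  B8 = {b, e}
Tree: B1–B2, B2–B3, B3–B4, B4–B5, B5–B6, B6–B7, B7–B8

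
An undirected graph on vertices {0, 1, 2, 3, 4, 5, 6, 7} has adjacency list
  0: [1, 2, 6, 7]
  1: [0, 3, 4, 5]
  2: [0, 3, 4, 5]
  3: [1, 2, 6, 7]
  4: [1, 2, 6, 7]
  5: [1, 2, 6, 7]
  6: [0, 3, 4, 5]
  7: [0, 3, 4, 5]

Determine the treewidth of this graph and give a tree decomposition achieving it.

Treewidth 4.
One such decomposition:
Bags: B1 = {0, 1, 3, 4, 5}  B2 = {0, 3, 4, 5, 6}  B3 = {0, 3, 4, 5, 7}  B4 = {0, 2, 3, 4, 5}
Tree: B1–B2, B2–B3, B3–B4

Each bag holds 5 vertices, so the decomposition has width 4, which upper-bounds the treewidth. For the lower bound: the 5 vertex sets {1,5}, {3,6}, {0,7}, {4}, {2} are disjoint, each induces a connected subgraph, and every pair is joined by at least one edge of G. Contracting each set to a single vertex therefore yields K_{5} as a minor, and since treewidth is minor-monotone, tw(G) ≥ tw(K_{5}) = 4. Combining the bounds, tw(G) = 4.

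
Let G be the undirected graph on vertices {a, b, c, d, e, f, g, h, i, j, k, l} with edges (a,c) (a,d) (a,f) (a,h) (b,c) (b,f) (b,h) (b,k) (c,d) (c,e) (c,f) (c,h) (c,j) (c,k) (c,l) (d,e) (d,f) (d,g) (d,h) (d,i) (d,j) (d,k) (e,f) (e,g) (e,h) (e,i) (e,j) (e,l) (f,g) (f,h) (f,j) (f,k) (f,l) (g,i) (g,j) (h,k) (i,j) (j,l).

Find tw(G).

4

A width-4 tree decomposition is:
Bags: B1 = {c, d, e, f, j}  B2 = {c, d, e, f, h}  B3 = {d, e, f, g, j}  B4 = {d, e, g, i, j}  B5 = {c, d, f, h, k}  B6 = {a, c, d, f, h}  B7 = {b, c, f, h, k}  B8 = {c, e, f, j, l}
Tree: B1–B2, B1–B3, B3–B4, B2–B5, B2–B6, B5–B7, B1–B8
The largest bag has 5 vertices, giving width 4; this decomposition certifies tw(G) ≤ 4. For the lower bound, the 5 vertices {d, e, f, g, j} are pairwise adjacent, and any tree decomposition puts a clique entirely inside one bag — forcing width ≥ 4. Hence tw(G) = 4 exactly.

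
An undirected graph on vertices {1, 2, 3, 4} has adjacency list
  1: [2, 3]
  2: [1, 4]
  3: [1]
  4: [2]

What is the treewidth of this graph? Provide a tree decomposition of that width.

Treewidth 1.
One such decomposition:
Bags: B1 = {1, 3}  B2 = {1, 2}  B3 = {2, 4}
Tree: B1–B2, B2–B3

Every bag has size at most 2, so the width is 2 − 1 = 1 and tw(G) ≤ 1. G has an edge, so its treewidth is at least 1. Combining the bounds, tw(G) = 1.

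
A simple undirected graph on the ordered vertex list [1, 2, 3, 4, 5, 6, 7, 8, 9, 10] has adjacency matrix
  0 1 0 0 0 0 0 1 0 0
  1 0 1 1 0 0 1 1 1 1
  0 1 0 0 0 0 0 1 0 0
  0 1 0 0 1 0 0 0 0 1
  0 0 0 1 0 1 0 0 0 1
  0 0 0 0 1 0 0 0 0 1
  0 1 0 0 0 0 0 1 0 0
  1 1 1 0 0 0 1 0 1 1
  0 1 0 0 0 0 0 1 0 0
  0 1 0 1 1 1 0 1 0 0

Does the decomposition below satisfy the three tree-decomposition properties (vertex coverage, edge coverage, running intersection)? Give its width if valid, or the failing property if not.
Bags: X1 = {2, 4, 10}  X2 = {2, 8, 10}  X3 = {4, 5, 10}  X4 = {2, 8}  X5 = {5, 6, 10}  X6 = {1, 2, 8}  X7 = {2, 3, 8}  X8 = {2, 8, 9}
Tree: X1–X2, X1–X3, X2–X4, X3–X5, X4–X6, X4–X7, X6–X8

No — vertex 7 appears in no bag.

A tree decomposition must satisfy three properties: every vertex lies in some bag; for every edge, both endpoints lie together in some bag; and for every vertex, the bags containing it form a connected subtree. Here vertex 7 appears in no bag, so the decomposition is invalid.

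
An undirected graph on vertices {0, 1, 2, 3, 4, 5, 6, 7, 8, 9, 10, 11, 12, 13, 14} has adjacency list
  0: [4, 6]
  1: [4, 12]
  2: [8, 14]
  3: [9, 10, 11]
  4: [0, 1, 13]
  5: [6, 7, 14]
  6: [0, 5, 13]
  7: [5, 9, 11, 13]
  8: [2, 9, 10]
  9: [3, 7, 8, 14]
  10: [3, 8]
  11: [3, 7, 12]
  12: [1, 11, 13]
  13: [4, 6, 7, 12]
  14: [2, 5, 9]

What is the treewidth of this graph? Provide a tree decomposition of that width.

Each bag holds 4 vertices, so the decomposition has width 3, which upper-bounds the treewidth. For the lower bound: the 4 vertex sets {0,1,4}, {6}, {13}, {5,7,11,12} are disjoint, each induces a connected subgraph, and every pair is joined by at least one edge of G. Contracting each set to a single vertex therefore yields K_{4} as a minor, and since treewidth is minor-monotone, tw(G) ≥ tw(K_{4}) = 3. Combining the bounds, tw(G) = 3.

Treewidth 3.
One such decomposition:
Bags: B1 = {0, 1, 4, 6}  B2 = {1, 4, 6, 13}  B3 = {1, 6, 12, 13}  B4 = {5, 6, 12, 13}  B5 = {5, 7, 12, 13}  B6 = {5, 7, 11, 12}  B7 = {5, 7, 11, 14}  B8 = {7, 9, 11, 14}  B9 = {3, 9, 11, 14}  B10 = {2, 3, 9, 14}  B11 = {2, 3, 8, 9}  B12 = {2, 3, 8, 10}
Tree: B1–B2, B2–B3, B3–B4, B4–B5, B5–B6, B6–B7, B7–B8, B8–B9, B9–B10, B10–B11, B11–B12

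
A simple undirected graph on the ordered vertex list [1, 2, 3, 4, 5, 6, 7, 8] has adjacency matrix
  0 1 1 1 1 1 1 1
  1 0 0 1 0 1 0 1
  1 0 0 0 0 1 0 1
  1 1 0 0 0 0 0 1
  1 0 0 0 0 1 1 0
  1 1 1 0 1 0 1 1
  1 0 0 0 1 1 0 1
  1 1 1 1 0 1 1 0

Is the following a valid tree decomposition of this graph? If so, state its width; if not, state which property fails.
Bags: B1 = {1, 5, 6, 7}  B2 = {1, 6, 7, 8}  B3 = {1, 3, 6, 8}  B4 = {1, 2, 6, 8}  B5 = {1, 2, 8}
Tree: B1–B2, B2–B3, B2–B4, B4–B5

No — vertex 4 appears in no bag.

A tree decomposition must satisfy three properties: every vertex lies in some bag; for every edge, both endpoints lie together in some bag; and for every vertex, the bags containing it form a connected subtree. Here vertex 4 appears in no bag, so the decomposition is invalid.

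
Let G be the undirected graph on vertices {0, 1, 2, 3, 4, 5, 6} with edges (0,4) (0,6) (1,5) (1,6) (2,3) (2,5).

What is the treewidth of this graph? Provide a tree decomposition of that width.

Treewidth 1.
One such decomposition:
Bags: B1 = {2, 3}  B2 = {2, 5}  B3 = {1, 5}  B4 = {1, 6}  B5 = {0, 6}  B6 = {0, 4}
Tree: B1–B2, B2–B3, B3–B4, B4–B5, B5–B6

Every bag has size at most 2, so the width is 2 − 1 = 1 and tw(G) ≤ 1. G has an edge, so its treewidth is at least 1. Hence tw(G) = 1 exactly.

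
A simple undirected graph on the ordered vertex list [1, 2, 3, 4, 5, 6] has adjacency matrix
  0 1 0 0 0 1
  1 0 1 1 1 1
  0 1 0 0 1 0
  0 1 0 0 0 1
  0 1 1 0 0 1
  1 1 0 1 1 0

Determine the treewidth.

2

A width-2 tree decomposition is:
Bags: B1 = {1, 2, 6}  B2 = {2, 5, 6}  B3 = {2, 4, 6}  B4 = {2, 3, 5}
Tree: B1–B2, B1–B3, B2–B4
The largest bag has 3 vertices, giving width 2; this decomposition certifies tw(G) ≤ 2. On the other hand G contains the 3-clique {2, 3, 5}. A clique must lie in a single bag of any decomposition, so no decomposition can have width below 2. Therefore the treewidth is 2.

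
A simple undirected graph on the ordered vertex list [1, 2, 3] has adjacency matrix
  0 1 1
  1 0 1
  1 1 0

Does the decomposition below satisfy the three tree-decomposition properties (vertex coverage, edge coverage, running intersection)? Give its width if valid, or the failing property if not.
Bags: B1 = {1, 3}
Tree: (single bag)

A tree decomposition must satisfy three properties: every vertex lies in some bag; for every edge, both endpoints lie together in some bag; and for every vertex, the bags containing it form a connected subtree. Here vertex 2 appears in no bag, so the decomposition is invalid.

No — vertex 2 appears in no bag.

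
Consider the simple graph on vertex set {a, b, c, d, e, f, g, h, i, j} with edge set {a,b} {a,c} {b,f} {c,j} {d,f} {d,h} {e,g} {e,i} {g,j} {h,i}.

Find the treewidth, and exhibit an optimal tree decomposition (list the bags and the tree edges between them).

Treewidth 2.
One such decomposition:
Bags: B1 = {a, b, c}  B2 = {b, c, f}  B3 = {c, d, f}  B4 = {c, d, h}  B5 = {c, h, i}  B6 = {c, e, i}  B7 = {c, e, g}  B8 = {c, g, j}
Tree: B1–B2, B2–B3, B3–B4, B4–B5, B5–B6, B6–B7, B7–B8

Each bag holds 3 vertices, so the decomposition has width 2, which upper-bounds the treewidth. The edges c–a–b–f–d–h–i–e–g–j–c form a cycle, so G is not a tree and its treewidth is at least 2. The upper and lower bounds meet at 2, so that is the treewidth.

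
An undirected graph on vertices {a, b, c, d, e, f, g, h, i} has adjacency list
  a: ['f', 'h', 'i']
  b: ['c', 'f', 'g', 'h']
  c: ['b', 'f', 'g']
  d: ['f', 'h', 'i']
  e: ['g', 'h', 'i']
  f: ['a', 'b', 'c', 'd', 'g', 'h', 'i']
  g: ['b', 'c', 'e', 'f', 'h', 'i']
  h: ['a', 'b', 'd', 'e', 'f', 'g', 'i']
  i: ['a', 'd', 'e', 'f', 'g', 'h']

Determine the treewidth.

3

A width-3 tree decomposition is:
Bags: B1 = {f, g, h, i}  B2 = {b, f, g, h}  B3 = {d, f, h, i}  B4 = {e, g, h, i}  B5 = {b, c, f, g}  B6 = {a, f, h, i}
Tree: B1–B2, B1–B3, B1–B4, B2–B5, B1–B6
Every bag has size at most 4, so the width is 4 − 1 = 3 and tw(G) ≤ 3. For the lower bound, the 4 vertices {e, g, h, i} are pairwise adjacent, and any tree decomposition puts a clique entirely inside one bag — forcing width ≥ 3. Combining the bounds, tw(G) = 3.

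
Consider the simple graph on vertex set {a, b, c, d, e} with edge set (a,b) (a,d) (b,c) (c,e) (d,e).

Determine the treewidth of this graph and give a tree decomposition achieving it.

The largest bag has 3 vertices, giving width 2; this decomposition certifies tw(G) ≤ 2. The edges b–a–d–e–c–b form a cycle, so G is not a tree and its treewidth is at least 2. Therefore the treewidth is 2.

Treewidth 2.
One optimal decomposition is:
Bags: B1 = {a, b, d}  B2 = {b, d, e}  B3 = {b, c, e}
Tree: B1–B2, B2–B3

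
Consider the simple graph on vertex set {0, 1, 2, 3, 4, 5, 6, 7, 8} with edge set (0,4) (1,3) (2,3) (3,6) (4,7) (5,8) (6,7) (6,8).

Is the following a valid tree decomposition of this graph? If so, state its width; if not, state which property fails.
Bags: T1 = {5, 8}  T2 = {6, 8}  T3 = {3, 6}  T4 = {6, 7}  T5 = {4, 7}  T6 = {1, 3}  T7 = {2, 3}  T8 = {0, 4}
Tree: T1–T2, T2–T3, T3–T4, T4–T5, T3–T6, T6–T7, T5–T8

Every vertex of G appears in some bag (union = {0, 1, 2, 3, 4, 5, 6, 7, 8}); every edge is covered by a bag; and for each vertex v the set of bags containing v is connected in the bag tree. The decomposition is therefore valid. The largest bag has 2 vertices, so the width is 1.

Yes; width 1.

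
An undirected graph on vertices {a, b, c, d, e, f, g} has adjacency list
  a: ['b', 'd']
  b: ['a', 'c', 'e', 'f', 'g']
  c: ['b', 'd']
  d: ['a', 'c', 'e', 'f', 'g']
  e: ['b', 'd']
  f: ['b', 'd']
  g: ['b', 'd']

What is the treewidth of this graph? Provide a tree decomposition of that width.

Every bag has size at most 3, so the width is 3 − 1 = 2 and tw(G) ≤ 2. Since b–c–d–e–b is a cycle in G, G is not acyclic. Forests are exactly the graphs of treewidth ≤ 1, so tw(G) ≥ 2. Combining the bounds, tw(G) = 2.

Treewidth 2.
One optimal decomposition is:
Bags: B1 = {b, c, d}  B2 = {b, d, e}  B3 = {b, d, g}  B4 = {a, b, d}  B5 = {b, d, f}
Tree: B1–B2, B2–B3, B3–B4, B4–B5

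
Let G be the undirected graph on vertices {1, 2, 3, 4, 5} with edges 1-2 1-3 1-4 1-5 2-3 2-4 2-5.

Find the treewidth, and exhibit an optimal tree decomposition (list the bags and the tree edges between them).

Every bag has size at most 3, so the width is 3 − 1 = 2 and tw(G) ≤ 2. On the other hand G contains the 3-clique {1, 2, 3}. A clique must lie in a single bag of any decomposition, so no decomposition can have width below 2. Combining the bounds, tw(G) = 2.

Treewidth 2.
One optimal decomposition is:
Bags: B1 = {1, 2, 3}  B2 = {1, 2, 5}  B3 = {1, 2, 4}
Tree: B1–B2, B1–B3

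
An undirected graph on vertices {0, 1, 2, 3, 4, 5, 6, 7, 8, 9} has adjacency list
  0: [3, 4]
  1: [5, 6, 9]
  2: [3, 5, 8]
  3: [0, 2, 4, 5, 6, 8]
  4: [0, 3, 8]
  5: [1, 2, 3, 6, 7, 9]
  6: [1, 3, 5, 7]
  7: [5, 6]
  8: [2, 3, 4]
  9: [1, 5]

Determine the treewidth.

A width-2 tree decomposition is:
Bags: B1 = {2, 3, 5}  B2 = {3, 5, 6}  B3 = {1, 5, 6}  B4 = {1, 5, 9}  B5 = {2, 3, 8}  B6 = {5, 6, 7}  B7 = {3, 4, 8}  B8 = {0, 3, 4}
Tree: B1–B2, B2–B3, B3–B4, B1–B5, B2–B6, B5–B7, B7–B8
Each bag holds 3 vertices, so the decomposition has width 2, which upper-bounds the treewidth. Conversely, {1, 5, 9} is a clique of size 3, and the vertices of any clique must share a bag in every tree decomposition; so some bag has ≥ 3 vertices and tw(G) ≥ 2. The upper and lower bounds meet at 2, so that is the treewidth.

2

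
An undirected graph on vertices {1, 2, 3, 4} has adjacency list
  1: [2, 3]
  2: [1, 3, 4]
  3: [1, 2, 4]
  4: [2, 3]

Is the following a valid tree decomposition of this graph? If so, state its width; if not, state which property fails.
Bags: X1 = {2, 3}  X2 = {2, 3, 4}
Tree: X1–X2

No — vertex 1 appears in no bag.

A tree decomposition must satisfy three properties: every vertex lies in some bag; for every edge, both endpoints lie together in some bag; and for every vertex, the bags containing it form a connected subtree. Here vertex 1 appears in no bag, so the decomposition is invalid.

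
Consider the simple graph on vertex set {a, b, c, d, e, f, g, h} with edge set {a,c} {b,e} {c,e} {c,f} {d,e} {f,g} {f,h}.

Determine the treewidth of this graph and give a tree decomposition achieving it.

Every bag has size at most 2, so the width is 2 − 1 = 1 and tw(G) ≤ 1. Any graph with an edge has treewidth ≥ 1, and G has the edge e–d. Therefore the treewidth is 1.

Treewidth 1.
Bags: B1 = {d, e}  B2 = {c, e}  B3 = {c, f}  B4 = {a, c}  B5 = {f, h}  B6 = {f, g}  B7 = {b, e}
Tree: B1–B2, B2–B3, B3–B4, B3–B5, B5–B6, B2–B7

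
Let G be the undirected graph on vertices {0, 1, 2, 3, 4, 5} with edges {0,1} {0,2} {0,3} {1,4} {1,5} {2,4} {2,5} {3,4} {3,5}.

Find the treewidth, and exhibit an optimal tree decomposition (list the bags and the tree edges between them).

The largest bag has 4 vertices, giving width 3; this decomposition certifies tw(G) ≤ 3. For the lower bound: the 4 vertex sets {3,5}, {2,4}, {0}, {1} are disjoint, each induces a connected subgraph, and every pair is joined by at least one edge of G. Contracting each set to a single vertex therefore yields K_{4} as a minor, and since treewidth is minor-monotone, tw(G) ≥ tw(K_{4}) = 3. Therefore the treewidth is 3.

Treewidth 3.
Bags: B1 = {0, 3, 4, 5}  B2 = {0, 2, 4, 5}  B3 = {0, 1, 4, 5}
Tree: B1–B2, B2–B3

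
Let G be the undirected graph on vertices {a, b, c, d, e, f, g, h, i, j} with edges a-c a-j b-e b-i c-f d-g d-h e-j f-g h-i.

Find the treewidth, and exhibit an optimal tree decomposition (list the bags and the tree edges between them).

Treewidth 2.
Bags: B1 = {d, f, g}  B2 = {c, d, f}  B3 = {a, c, d}  B4 = {a, d, j}  B5 = {d, e, j}  B6 = {b, d, e}  B7 = {b, d, i}  B8 = {d, h, i}
Tree: B1–B2, B2–B3, B3–B4, B4–B5, B5–B6, B6–B7, B7–B8

Each bag holds 3 vertices, so the decomposition has width 2, which upper-bounds the treewidth. For the lower bound, G contains the cycle d–g–f–c–a–j–e–b–i–h–d, so G is not a forest; only forests have treewidth ≤ 1, hence tw(G) ≥ 2. The upper and lower bounds meet at 2, so that is the treewidth.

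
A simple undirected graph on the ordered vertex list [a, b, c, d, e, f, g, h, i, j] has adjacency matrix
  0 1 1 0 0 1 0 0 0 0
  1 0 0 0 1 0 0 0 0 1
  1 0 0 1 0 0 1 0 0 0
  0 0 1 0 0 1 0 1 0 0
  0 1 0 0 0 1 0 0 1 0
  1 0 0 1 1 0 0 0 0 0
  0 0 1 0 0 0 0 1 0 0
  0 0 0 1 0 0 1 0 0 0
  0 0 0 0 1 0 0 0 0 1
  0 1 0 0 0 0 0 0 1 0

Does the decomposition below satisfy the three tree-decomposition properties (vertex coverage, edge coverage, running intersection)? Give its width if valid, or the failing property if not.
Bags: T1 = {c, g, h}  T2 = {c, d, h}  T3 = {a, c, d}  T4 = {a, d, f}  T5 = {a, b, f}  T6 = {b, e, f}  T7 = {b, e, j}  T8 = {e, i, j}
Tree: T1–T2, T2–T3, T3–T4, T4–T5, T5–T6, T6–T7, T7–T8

Every vertex of G appears in some bag (union = {a, b, c, d, e, f, g, h, i, j}); every edge is covered by a bag; and for each vertex v the set of bags containing v is connected in the bag tree. The decomposition is therefore valid. The largest bag has 3 vertices, so the width is 2.

Yes; width 2.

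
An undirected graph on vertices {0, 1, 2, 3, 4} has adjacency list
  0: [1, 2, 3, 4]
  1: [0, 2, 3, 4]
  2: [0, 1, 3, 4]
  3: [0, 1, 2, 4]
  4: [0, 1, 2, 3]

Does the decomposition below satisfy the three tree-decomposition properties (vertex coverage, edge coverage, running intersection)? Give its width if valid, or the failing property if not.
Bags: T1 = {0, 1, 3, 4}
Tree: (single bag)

A tree decomposition must satisfy three properties: every vertex lies in some bag; for every edge, both endpoints lie together in some bag; and for every vertex, the bags containing it form a connected subtree. Here vertex 2 appears in no bag, so the decomposition is invalid.

No — vertex 2 appears in no bag.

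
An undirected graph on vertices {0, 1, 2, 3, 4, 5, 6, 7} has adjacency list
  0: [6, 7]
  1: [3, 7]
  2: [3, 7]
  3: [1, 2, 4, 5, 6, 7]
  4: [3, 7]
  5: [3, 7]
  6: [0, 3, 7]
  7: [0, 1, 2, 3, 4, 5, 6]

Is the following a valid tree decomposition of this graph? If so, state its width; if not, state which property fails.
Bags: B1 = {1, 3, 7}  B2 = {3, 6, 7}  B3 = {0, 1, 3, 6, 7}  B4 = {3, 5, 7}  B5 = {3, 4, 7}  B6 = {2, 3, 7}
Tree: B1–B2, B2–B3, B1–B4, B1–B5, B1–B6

No — bags containing vertex 1 are not connected in the tree.

A tree decomposition must satisfy three properties: every vertex lies in some bag; for every edge, both endpoints lie together in some bag; and for every vertex, the bags containing it form a connected subtree. Here bags containing vertex 1 are not connected in the tree, so the decomposition is invalid.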